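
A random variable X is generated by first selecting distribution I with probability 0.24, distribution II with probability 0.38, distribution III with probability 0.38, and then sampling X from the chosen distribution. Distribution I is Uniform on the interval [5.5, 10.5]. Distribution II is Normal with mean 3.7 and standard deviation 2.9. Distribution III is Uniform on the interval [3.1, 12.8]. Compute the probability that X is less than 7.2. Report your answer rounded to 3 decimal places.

0.579

Conditional on each component, P(X < 7.2): I: 0.34; II: 0.886264; III: 0.42268.
By total probability, P(X < 7.2) = 0.24·0.34 + 0.38·0.886264 + 0.38·0.42268 = 0.578999.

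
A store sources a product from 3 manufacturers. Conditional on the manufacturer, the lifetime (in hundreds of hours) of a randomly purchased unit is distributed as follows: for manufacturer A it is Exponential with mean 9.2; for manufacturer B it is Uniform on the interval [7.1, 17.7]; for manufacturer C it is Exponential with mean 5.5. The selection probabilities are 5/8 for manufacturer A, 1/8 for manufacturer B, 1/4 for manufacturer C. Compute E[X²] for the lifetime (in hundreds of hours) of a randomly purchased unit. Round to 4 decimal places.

141.3154

For each component E[X²] = Var + (mean)², giving A: 169.28; B: 163.123; C: 60.5.
Overall E[X²] = 0.625·169.28 + 0.125·163.123 + 0.25·60.5 = 141.315.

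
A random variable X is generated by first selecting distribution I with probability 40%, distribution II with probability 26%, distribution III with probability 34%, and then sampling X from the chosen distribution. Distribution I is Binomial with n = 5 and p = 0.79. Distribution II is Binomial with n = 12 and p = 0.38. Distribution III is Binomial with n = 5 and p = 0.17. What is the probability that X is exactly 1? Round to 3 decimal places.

0.146

Conditional on each component, P(X = 1): I: 0.007682; II: 0.0237287; III: 0.403396.
By total probability, P(X = 1) = 0.4·0.007682 + 0.26·0.0237287 + 0.34·0.403396 = 0.146397.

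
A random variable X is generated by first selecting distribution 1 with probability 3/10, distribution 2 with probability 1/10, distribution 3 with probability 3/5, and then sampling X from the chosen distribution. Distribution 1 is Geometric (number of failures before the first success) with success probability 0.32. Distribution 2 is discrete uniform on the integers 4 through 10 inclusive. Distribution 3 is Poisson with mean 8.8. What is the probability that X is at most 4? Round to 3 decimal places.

0.308

Conditional on each component, P(X ≤ 4): 1: 0.854607; 2: 0.142857; 3: 0.0620978.
By total probability, P(X ≤ 4) = 0.3·0.854607 + 0.1·0.142857 + 0.6·0.0620978 = 0.307926.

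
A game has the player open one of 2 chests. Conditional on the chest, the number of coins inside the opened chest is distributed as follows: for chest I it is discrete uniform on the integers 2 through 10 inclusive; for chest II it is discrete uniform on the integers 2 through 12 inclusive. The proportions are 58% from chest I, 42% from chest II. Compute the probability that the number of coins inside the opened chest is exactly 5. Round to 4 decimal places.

0.1026

Conditional on each chest, P(X = 5): I: 0.111111; II: 0.0909091.
By total probability, P(X = 5) = 0.58·0.111111 + 0.42·0.0909091 = 0.102626.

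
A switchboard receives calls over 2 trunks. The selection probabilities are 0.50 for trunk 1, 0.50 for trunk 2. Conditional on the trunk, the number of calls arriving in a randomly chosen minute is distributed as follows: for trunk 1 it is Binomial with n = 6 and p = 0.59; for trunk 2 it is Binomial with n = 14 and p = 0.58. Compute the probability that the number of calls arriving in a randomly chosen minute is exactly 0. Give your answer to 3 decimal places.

0.002

Conditional on each trunk, P(X = 0): 1: 0.0047501; 2: 5.31484e-06.
By total probability, P(X = 0) = 0.5·0.0047501 + 0.5·5.31484e-06 = 0.00237771.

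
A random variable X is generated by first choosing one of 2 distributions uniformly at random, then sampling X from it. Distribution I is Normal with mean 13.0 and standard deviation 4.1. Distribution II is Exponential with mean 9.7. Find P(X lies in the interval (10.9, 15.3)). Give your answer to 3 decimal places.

Conditional on each component, P(10.9 < X < 15.3): I: 0.408336; II: 0.118543.
By total probability, P(10.9 < X < 15.3) = 0.5·0.408336 + 0.5·0.118543 = 0.263439.

0.263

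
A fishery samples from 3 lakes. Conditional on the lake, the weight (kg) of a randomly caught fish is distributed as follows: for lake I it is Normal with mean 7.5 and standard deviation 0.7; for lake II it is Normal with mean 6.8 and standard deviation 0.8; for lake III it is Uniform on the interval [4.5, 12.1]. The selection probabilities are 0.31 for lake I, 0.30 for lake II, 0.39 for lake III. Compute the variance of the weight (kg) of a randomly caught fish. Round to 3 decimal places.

2.607

Per component, I: μ=7.5, E[X²]=56.74; II: μ=6.8, E[X²]=46.88; III: μ=8.3, E[X²]=73.7033.
E[X] = 0.31·7.5 + 0.3·6.8 + 0.39·8.3 = 7.602.
E[X²] = 0.31·56.74 + 0.3·46.88 + 0.39·73.7033 = 60.3977.
Var(X) = E[X²] − (E[X])² = 60.3977 − 57.7904 = 2.6073.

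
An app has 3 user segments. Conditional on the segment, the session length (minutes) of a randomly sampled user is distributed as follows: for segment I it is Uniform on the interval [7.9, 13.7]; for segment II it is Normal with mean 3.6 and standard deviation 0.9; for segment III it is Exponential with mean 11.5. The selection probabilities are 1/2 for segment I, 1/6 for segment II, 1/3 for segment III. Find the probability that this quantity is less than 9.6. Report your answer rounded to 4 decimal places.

Conditional on each segment, P(X < 9.6): I: 0.293103; II: 1; III: 0.566031.
By total probability, P(X < 9.6) = 0.5·0.293103 + 0.166667·1 + 0.333333·0.566031 = 0.501895.

0.5019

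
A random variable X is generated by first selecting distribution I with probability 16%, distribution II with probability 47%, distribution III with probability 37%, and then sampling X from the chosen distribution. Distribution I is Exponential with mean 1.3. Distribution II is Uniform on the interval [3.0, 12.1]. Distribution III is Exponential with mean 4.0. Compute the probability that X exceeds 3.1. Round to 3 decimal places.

Conditional on each component, P(X > 3.1): I: 0.0921244; II: 0.989011; III: 0.460704.
By total probability, P(X > 3.1) = 0.16·0.0921244 + 0.47·0.989011 + 0.37·0.460704 = 0.650035.

0.650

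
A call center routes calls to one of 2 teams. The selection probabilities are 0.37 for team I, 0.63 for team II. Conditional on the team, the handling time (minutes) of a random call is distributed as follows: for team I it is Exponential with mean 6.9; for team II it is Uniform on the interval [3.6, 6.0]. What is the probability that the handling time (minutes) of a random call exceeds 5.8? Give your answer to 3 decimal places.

Conditional on each team, P(X > 5.8): I: 0.43146; II: 0.0833333.
By total probability, P(X > 5.8) = 0.37·0.43146 + 0.63·0.0833333 = 0.21214.

0.212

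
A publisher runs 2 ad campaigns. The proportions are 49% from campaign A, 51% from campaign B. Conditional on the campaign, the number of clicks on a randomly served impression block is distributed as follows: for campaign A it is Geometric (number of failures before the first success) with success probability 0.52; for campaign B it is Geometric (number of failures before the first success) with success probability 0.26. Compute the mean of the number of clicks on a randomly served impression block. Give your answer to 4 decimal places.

Component means — A: 0.923077; B: 2.84615.
E[X] = 0.49·0.923077 + 0.51·2.84615 = 1.90385.

1.9038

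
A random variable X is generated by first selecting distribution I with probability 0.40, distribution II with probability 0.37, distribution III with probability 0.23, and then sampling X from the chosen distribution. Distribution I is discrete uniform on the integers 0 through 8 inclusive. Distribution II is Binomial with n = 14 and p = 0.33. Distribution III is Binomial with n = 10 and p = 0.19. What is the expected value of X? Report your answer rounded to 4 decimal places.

Component means — I: 4; II: 4.62; III: 1.9.
E[X] = 0.4·4 + 0.37·4.62 + 0.23·1.9 = 3.7464.

3.7464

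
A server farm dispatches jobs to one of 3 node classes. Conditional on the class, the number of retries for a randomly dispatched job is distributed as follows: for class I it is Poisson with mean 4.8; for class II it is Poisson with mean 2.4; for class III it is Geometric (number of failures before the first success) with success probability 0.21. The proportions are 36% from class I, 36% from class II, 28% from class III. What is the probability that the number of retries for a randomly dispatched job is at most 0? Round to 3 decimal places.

Conditional on each class, P(X ≤ 0): I: 0.00822975; II: 0.090718; III: 0.21.
By total probability, P(X ≤ 0) = 0.36·0.00822975 + 0.36·0.090718 + 0.28·0.21 = 0.0944212.

0.094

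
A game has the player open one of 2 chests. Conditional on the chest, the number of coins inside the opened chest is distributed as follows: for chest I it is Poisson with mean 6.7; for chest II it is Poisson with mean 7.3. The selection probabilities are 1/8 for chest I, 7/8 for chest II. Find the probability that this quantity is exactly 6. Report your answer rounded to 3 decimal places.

0.144

Conditional on each chest, P(X = 6): I: 0.154648; II: 0.141989.
By total probability, P(X = 6) = 0.125·0.154648 + 0.875·0.141989 = 0.143571.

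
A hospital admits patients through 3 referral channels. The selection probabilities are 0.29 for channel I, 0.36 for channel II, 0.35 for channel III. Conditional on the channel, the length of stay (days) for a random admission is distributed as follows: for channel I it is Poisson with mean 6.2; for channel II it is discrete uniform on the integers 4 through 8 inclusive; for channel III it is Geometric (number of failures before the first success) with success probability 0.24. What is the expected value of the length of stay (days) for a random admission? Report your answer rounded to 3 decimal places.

5.066

Component means — I: 6.2; II: 6; III: 3.16667.
E[X] = 0.29·6.2 + 0.36·6 + 0.35·3.16667 = 5.06633.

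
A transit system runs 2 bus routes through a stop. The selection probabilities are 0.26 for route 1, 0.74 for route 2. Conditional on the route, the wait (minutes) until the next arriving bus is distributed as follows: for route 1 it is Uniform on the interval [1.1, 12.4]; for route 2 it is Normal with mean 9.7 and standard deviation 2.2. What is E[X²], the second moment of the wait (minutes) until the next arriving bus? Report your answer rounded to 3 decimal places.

For each component E[X²] = Var + (mean)², giving 1: 56.2033; 2: 98.93.
Overall E[X²] = 0.26·56.2033 + 0.74·98.93 = 87.8211.

87.821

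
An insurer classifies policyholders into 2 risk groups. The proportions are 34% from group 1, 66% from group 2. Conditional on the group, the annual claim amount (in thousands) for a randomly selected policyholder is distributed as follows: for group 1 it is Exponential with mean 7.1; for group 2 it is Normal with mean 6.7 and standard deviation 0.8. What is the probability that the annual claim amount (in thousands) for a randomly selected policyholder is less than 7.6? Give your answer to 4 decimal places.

0.7974

Conditional on each group, P(X < 7.6): 1: 0.657136; 2: 0.869705.
By total probability, P(X < 7.6) = 0.34·0.657136 + 0.66·0.869705 = 0.797432.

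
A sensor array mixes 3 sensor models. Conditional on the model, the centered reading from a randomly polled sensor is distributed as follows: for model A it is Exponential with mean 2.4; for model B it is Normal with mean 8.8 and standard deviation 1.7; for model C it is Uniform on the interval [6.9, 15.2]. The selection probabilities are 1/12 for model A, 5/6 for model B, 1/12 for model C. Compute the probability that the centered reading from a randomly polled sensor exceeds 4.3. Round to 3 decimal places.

Conditional on each model, P(X > 4.3): A: 0.166682; B: 0.99594; C: 1.
By total probability, P(X > 4.3) = 0.0833333·0.166682 + 0.833333·0.99594 + 0.0833333·1 = 0.927174.

0.927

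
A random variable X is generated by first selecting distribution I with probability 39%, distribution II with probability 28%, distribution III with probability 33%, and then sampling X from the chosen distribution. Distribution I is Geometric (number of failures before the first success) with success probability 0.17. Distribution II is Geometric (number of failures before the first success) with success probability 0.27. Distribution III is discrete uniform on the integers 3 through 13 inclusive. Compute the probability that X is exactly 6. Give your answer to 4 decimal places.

0.0631

Conditional on each component, P(X = 6): I: 0.0555799; II: 0.0408602; III: 0.0909091.
By total probability, P(X = 6) = 0.39·0.0555799 + 0.28·0.0408602 + 0.33·0.0909091 = 0.063117.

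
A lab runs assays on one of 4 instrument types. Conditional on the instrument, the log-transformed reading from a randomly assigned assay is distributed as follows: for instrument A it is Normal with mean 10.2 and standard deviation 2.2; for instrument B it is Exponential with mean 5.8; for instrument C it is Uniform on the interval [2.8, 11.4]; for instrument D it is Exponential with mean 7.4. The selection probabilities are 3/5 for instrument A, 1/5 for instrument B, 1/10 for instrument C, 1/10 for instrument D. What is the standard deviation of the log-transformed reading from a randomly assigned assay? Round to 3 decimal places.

Per component, A: μ=10.2, E[X²]=108.88; B: μ=5.8, E[X²]=67.28; C: μ=7.1, E[X²]=56.5733; D: μ=7.4, E[X²]=109.52.
E[X] = 0.6·10.2 + 0.2·5.8 + 0.1·7.1 + 0.1·7.4 = 8.73.
E[X²] = 0.6·108.88 + 0.2·67.28 + 0.1·56.5733 + 0.1·109.52 = 95.3933.
Var(X) = E[X²] − (E[X])² = 95.3933 − 76.2129 = 19.1804.
SD(X) = √19.1804 = 4.37955.

4.380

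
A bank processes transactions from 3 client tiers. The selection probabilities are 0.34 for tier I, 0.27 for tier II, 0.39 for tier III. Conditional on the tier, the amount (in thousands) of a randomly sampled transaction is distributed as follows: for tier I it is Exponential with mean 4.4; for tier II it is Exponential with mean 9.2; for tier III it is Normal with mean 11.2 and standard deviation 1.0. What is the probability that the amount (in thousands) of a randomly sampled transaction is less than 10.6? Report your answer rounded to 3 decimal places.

Conditional on each tier, P(X < 10.6): I: 0.910103; II: 0.684051; III: 0.274253.
By total probability, P(X < 10.6) = 0.34·0.910103 + 0.27·0.684051 + 0.39·0.274253 = 0.601087.

0.601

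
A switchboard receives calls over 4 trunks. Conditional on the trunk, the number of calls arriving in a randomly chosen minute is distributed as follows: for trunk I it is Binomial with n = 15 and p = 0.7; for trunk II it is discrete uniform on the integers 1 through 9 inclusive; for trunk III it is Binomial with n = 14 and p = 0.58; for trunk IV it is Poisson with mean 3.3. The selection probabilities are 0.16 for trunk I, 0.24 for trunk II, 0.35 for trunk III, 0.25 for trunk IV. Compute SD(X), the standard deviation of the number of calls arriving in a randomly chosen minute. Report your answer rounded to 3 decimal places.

Per component, I: μ=10.5, E[X²]=113.4; II: μ=5, E[X²]=31.6667; III: μ=8.12, E[X²]=69.3448; IV: μ=3.3, E[X²]=14.19.
E[X] = 0.16·10.5 + 0.24·5 + 0.35·8.12 + 0.25·3.3 = 6.547.
E[X²] = 0.16·113.4 + 0.24·31.6667 + 0.35·69.3448 + 0.25·14.19 = 53.5622.
Var(X) = E[X²] − (E[X])² = 53.5622 − 42.8632 = 10.699.
SD(X) = √10.699 = 3.27093.

3.271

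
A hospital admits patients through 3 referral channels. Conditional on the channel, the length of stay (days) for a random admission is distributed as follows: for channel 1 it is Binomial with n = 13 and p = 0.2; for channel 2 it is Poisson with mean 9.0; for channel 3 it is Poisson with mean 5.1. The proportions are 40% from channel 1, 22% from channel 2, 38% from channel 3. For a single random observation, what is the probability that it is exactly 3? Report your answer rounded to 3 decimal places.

0.153

Conditional on each channel, P(X = 3): 1: 0.245672; 2: 0.0149943; 3: 0.13479.
By total probability, P(X = 3) = 0.4·0.245672 + 0.22·0.0149943 + 0.38·0.13479 = 0.152788.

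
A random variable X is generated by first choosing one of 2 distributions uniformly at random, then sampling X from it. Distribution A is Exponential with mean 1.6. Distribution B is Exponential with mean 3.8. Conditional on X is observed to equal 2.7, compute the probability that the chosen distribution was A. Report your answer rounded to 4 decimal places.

0.4720

Likelihoods f(2.7 | ·): A: 0.115613; B: 0.129312.
Posterior ∝ prior × likelihood. Numerator for A: 0.5·0.115613 = 0.0578067.
Normalizing constant: 0.5·0.115613 + 0.5·0.129312 = 0.122463.
P(A | observation) = 0.0578067 / 0.122463 = 0.472035.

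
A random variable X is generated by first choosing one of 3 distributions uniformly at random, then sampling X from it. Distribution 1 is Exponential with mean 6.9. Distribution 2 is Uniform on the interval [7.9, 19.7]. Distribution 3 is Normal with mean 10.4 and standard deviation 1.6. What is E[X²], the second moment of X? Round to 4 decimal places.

For each component E[X²] = Var + (mean)², giving 1: 95.22; 2: 202.043; 3: 110.72.
Overall E[X²] = 0.333333·95.22 + 0.333333·202.043 + 0.333333·110.72 = 135.994.

135.9944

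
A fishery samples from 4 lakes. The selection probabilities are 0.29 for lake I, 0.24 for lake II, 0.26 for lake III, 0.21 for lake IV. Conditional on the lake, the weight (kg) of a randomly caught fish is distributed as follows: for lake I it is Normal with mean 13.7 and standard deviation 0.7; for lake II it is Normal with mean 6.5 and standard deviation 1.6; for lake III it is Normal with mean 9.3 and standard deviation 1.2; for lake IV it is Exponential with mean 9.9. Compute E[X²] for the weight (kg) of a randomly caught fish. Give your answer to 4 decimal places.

129.3526

For each component E[X²] = Var + (mean)², giving I: 188.18; II: 44.81; III: 87.93; IV: 196.02.
Overall E[X²] = 0.29·188.18 + 0.24·44.81 + 0.26·87.93 + 0.21·196.02 = 129.353.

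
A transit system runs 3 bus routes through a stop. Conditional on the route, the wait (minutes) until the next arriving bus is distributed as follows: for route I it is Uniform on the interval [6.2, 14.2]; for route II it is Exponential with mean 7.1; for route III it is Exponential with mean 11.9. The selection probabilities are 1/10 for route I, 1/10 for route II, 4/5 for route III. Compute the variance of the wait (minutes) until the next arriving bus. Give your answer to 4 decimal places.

121.0328

Per component, I: μ=10.2, E[X²]=109.373; II: μ=7.1, E[X²]=100.82; III: μ=11.9, E[X²]=283.22.
E[X] = 0.1·10.2 + 0.1·7.1 + 0.8·11.9 = 11.25.
E[X²] = 0.1·109.373 + 0.1·100.82 + 0.8·283.22 = 247.595.
Var(X) = E[X²] − (E[X])² = 247.595 − 126.563 = 121.033.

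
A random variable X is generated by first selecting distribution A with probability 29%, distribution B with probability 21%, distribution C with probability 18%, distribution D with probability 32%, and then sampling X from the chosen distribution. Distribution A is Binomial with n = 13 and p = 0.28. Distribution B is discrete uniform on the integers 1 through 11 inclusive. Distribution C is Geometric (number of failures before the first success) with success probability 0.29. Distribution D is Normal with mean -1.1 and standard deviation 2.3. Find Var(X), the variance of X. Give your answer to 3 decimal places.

13.160

Per component, A: μ=3.64, E[X²]=15.8704; B: μ=6, E[X²]=46; C: μ=2.44828, E[X²]=14.4364; D: μ=-1.1, E[X²]=6.5.
E[X] = 0.29·3.64 + 0.21·6 + 0.18·2.44828 + 0.32·-1.1 = 2.40429.
E[X²] = 0.29·15.8704 + 0.21·46 + 0.18·14.4364 + 0.32·6.5 = 18.941.
Var(X) = E[X²] − (E[X])² = 18.941 − 5.78061 = 13.1604.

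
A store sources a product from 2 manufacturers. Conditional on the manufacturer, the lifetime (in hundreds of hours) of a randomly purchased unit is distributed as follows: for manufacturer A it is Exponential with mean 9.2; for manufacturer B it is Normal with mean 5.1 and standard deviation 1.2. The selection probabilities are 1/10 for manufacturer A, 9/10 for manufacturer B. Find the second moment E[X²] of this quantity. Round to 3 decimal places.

41.633

For each component E[X²] = Var + (mean)², giving A: 169.28; B: 27.45.
Overall E[X²] = 0.1·169.28 + 0.9·27.45 = 41.633.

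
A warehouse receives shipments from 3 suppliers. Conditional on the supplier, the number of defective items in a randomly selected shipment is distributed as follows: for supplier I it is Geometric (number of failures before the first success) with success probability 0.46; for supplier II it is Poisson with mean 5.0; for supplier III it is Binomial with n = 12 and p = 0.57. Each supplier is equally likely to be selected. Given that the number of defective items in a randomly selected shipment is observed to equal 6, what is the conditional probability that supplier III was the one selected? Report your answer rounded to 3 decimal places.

0.560

Likelihoods P(X=6 | ·): I: 0.0114057; II: 0.146223; III: 0.200323.
Posterior ∝ prior × likelihood. Numerator for III: 0.333333·0.200323 = 0.0667745.
Normalizing constant: 0.333333·0.0114057 + 0.333333·0.146223 + 0.333333·0.200323 = 0.119317.
P(III | observation) = 0.0667745 / 0.119317 = 0.559638.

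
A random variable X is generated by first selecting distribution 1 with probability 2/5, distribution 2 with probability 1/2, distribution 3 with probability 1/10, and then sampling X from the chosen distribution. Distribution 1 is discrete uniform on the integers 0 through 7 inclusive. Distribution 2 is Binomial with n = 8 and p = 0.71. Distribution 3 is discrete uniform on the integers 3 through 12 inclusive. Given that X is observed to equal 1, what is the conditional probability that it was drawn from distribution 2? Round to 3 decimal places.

0.010

Likelihoods P(X=1 | ·): 1: 0.125; 2: 0.000979793; 3: 0.
Posterior ∝ prior × likelihood. Numerator for 2: 0.5·0.000979793 = 0.000489896.
Normalizing constant: 0.4·0.125 + 0.5·0.000979793 + 0.1·0 = 0.0504899.
P(2 | observation) = 0.000489896 / 0.0504899 = 0.00970286.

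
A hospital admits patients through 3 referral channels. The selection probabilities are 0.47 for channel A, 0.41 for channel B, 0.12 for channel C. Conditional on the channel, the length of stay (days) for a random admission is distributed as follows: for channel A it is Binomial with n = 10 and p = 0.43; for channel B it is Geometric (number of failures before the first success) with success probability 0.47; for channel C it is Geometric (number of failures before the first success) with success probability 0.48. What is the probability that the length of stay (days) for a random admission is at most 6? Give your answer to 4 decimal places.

Conditional on each channel, P(X ≤ 6): A: 0.919424; B: 0.988253; C: 0.989719.
By total probability, P(X ≤ 6) = 0.47·0.919424 + 0.41·0.988253 + 0.12·0.989719 = 0.956079.

0.9561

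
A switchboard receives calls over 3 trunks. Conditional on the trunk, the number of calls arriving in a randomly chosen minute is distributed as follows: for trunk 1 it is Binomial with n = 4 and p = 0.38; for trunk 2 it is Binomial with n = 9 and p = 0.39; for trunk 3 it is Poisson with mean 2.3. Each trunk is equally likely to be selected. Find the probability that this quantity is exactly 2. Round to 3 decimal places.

Conditional on each trunk, P(X = 2): 1: 0.333044; 2: 0.172084; 3: 0.265185.
By total probability, P(X = 2) = 0.333333·0.333044 + 0.333333·0.172084 + 0.333333·0.265185 = 0.256771.

0.257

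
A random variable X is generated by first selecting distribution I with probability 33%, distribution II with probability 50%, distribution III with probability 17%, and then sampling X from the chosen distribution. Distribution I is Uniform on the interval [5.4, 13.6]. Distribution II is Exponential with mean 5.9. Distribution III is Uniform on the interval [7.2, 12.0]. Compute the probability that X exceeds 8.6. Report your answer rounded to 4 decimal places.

Conditional on each component, P(X > 8.6): I: 0.609756; II: 0.232788; III: 0.708333.
By total probability, P(X > 8.6) = 0.33·0.609756 + 0.5·0.232788 + 0.17·0.708333 = 0.43803.

0.4380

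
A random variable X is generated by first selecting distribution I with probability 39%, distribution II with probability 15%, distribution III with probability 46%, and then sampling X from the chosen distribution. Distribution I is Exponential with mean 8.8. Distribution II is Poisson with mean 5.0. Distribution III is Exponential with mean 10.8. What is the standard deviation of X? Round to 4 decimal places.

Per component, I: μ=8.8, E[X²]=154.88; II: μ=5, E[X²]=30; III: μ=10.8, E[X²]=233.28.
E[X] = 0.39·8.8 + 0.15·5 + 0.46·10.8 = 9.15.
E[X²] = 0.39·154.88 + 0.15·30 + 0.46·233.28 = 172.212.
Var(X) = E[X²] − (E[X])² = 172.212 − 83.7225 = 88.4895.
SD(X) = √88.4895 = 9.40689.

9.4069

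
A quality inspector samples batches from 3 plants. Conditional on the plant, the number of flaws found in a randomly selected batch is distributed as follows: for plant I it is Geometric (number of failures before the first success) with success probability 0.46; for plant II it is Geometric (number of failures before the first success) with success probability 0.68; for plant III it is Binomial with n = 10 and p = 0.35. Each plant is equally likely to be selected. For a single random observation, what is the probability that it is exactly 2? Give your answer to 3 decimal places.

Conditional on each plant, P(X = 2): I: 0.134136; II: 0.069632; III: 0.175653.
By total probability, P(X = 2) = 0.333333·0.134136 + 0.333333·0.069632 + 0.333333·0.175653 = 0.126474.

0.126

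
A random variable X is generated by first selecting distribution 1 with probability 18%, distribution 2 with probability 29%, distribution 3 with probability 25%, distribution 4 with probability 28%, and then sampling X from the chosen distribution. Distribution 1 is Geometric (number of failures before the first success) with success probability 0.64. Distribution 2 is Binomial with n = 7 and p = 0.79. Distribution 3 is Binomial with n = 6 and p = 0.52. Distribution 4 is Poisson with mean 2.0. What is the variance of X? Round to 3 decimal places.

Per component, 1: μ=0.5625, E[X²]=1.19531; 2: μ=5.53, E[X²]=31.7422; 3: μ=3.12, E[X²]=11.232; 4: μ=2, E[X²]=6.
E[X] = 0.18·0.5625 + 0.29·5.53 + 0.25·3.12 + 0.28·2 = 3.04495.
E[X²] = 0.18·1.19531 + 0.29·31.7422 + 0.25·11.232 + 0.28·6 = 13.9084.
Var(X) = E[X²] − (E[X])² = 13.9084 − 9.27172 = 4.63667.

4.637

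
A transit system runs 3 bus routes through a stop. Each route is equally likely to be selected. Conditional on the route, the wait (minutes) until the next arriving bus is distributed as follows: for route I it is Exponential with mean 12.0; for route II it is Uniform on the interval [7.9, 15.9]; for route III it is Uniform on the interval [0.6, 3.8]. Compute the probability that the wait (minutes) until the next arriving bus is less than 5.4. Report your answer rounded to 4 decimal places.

0.4541

Conditional on each route, P(X < 5.4): I: 0.362372; II: 0; III: 1.
By total probability, P(X < 5.4) = 0.333333·0.362372 + 0.333333·0 + 0.333333·1 = 0.454124.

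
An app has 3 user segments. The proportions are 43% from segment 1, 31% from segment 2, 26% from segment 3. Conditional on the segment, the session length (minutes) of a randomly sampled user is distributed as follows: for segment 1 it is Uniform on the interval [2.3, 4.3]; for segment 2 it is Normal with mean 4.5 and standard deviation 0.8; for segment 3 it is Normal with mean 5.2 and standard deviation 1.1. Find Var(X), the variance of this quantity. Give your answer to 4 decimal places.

1.2914

Per component, 1: μ=3.3, E[X²]=11.2233; 2: μ=4.5, E[X²]=20.89; 3: μ=5.2, E[X²]=28.25.
E[X] = 0.43·3.3 + 0.31·4.5 + 0.26·5.2 = 4.166.
E[X²] = 0.43·11.2233 + 0.31·20.89 + 0.26·28.25 = 18.6469.
Var(X) = E[X²] − (E[X])² = 18.6469 − 17.3556 = 1.29138.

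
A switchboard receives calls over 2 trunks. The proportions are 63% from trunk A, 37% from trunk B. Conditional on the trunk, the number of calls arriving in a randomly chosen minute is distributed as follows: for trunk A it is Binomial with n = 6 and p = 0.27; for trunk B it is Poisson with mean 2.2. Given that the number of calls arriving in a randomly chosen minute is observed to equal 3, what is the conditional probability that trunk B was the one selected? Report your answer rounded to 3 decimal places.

0.430

Likelihoods P(X=3 | ·): A: 0.15314; B: 0.196639.
Posterior ∝ prior × likelihood. Numerator for B: 0.37·0.196639 = 0.0727563.
Normalizing constant: 0.63·0.15314 + 0.37·0.196639 = 0.169235.
P(B | observation) = 0.0727563 / 0.169235 = 0.429913.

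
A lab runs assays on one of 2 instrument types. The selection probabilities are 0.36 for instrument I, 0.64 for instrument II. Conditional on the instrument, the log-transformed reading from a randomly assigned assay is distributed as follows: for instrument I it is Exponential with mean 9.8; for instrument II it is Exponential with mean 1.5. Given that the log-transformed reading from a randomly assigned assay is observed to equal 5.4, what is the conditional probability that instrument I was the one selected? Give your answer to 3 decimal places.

Likelihoods f(5.4 | ·): I: 0.0588124; II: 0.0182158.
Posterior ∝ prior × likelihood. Numerator for I: 0.36·0.0588124 = 0.0211725.
Normalizing constant: 0.36·0.0588124 + 0.64·0.0182158 = 0.0328306.
P(I | observation) = 0.0211725 / 0.0328306 = 0.644901.

0.645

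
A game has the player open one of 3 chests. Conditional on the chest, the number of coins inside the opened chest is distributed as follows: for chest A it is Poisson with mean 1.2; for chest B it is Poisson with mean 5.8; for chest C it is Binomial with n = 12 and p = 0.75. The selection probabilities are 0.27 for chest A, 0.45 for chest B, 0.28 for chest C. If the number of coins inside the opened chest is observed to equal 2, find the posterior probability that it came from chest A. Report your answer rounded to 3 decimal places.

0.719

Likelihoods P(X=2 | ·): A: 0.21686; B: 0.0509235; C: 3.54052e-05.
Posterior ∝ prior × likelihood. Numerator for A: 0.27·0.21686 = 0.0585522.
Normalizing constant: 0.27·0.21686 + 0.45·0.0509235 + 0.28·3.54052e-05 = 0.0814776.
P(A | observation) = 0.0585522 / 0.0814776 = 0.718629.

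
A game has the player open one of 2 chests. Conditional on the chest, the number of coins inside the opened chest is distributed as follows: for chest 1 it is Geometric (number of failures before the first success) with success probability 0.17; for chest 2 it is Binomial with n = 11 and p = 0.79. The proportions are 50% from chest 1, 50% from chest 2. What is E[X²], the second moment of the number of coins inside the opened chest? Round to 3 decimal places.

64.949

For each component E[X²] = Var + (mean)², giving 1: 52.5571; 2: 77.341.
Overall E[X²] = 0.5·52.5571 + 0.5·77.341 = 64.949.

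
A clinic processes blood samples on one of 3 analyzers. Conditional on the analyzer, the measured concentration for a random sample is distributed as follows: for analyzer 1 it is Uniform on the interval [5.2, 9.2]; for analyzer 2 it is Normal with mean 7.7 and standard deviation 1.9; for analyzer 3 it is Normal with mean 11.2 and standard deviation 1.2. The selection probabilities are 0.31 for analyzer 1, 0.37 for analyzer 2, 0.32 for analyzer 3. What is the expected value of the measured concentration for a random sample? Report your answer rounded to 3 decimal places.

8.665

Component means — 1: 7.2; 2: 7.7; 3: 11.2.
E[X] = 0.31·7.2 + 0.37·7.7 + 0.32·11.2 = 8.665.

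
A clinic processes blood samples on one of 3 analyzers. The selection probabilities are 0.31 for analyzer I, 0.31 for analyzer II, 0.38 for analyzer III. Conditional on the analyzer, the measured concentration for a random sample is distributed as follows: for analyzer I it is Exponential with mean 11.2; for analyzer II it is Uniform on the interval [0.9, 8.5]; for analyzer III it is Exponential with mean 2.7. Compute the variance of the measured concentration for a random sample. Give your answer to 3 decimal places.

Per component, I: μ=11.2, E[X²]=250.88; II: μ=4.7, E[X²]=26.9033; III: μ=2.7, E[X²]=14.58.
E[X] = 0.31·11.2 + 0.31·4.7 + 0.38·2.7 = 5.955.
E[X²] = 0.31·250.88 + 0.31·26.9033 + 0.38·14.58 = 91.6532.
Var(X) = E[X²] − (E[X])² = 91.6532 − 35.462 = 56.1912.

56.191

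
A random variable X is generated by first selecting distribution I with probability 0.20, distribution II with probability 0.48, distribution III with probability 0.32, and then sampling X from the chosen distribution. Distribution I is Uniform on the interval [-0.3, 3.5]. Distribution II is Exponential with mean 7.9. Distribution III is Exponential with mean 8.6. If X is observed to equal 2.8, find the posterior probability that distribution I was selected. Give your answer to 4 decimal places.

Likelihoods f(2.8 | ·): I: 0.263158; II: 0.0888067; III: 0.083966.
Posterior ∝ prior × likelihood. Numerator for I: 0.2·0.263158 = 0.0526316.
Normalizing constant: 0.2·0.263158 + 0.48·0.0888067 + 0.32·0.083966 = 0.122128.
P(I | observation) = 0.0526316 / 0.122128 = 0.430955.

0.4310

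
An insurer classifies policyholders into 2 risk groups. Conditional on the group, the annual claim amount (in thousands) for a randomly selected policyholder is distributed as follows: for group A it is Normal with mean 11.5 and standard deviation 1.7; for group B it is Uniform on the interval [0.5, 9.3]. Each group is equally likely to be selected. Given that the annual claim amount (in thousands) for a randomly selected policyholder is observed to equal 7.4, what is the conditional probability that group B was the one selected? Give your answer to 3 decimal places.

0.899

Likelihoods f(7.4 | ·): A: 0.0128056; B: 0.113636.
Posterior ∝ prior × likelihood. Numerator for B: 0.5·0.113636 = 0.0568182.
Normalizing constant: 0.5·0.0128056 + 0.5·0.113636 = 0.063221.
P(B | observation) = 0.0568182 / 0.063221 = 0.898723.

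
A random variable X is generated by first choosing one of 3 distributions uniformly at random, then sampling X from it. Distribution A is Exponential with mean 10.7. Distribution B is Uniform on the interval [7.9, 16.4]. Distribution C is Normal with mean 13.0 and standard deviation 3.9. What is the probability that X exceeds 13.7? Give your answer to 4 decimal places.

Conditional on each component, P(X > 13.7): A: 0.277933; B: 0.317647; C: 0.428778.
By total probability, P(X > 13.7) = 0.333333·0.277933 + 0.333333·0.317647 + 0.333333·0.428778 = 0.341453.

0.3415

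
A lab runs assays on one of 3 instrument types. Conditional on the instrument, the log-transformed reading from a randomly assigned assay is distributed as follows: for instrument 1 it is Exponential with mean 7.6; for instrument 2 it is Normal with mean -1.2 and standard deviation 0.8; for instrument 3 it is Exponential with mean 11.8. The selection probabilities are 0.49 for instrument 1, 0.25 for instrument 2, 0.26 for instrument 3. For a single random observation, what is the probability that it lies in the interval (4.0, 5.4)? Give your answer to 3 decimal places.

Conditional on each instrument, P(4.0 < X < 5.4): 1: 0.099392; 2: 4.016e-11; 3: 0.0797111.
By total probability, P(4.0 < X < 5.4) = 0.49·0.099392 + 0.25·4.016e-11 + 0.26·0.0797111 = 0.069427.

0.069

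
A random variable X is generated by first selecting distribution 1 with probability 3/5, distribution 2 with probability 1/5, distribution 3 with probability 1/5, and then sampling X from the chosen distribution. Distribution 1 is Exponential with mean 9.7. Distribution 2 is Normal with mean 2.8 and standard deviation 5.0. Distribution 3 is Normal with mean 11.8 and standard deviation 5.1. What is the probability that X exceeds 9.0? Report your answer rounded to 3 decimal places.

0.400

Conditional on each component, P(X > 9.0): 1: 0.395409; 2: 0.107488; 3: 0.708504.
By total probability, P(X > 9.0) = 0.6·0.395409 + 0.2·0.107488 + 0.2·0.708504 = 0.400444.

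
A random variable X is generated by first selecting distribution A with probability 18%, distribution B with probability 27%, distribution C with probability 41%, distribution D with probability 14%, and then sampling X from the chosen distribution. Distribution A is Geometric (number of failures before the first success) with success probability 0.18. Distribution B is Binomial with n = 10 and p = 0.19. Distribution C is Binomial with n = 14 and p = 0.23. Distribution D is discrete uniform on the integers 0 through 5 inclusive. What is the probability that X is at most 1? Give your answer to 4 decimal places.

Conditional on each component, P(X ≤ 1): A: 0.3276; B: 0.406756; C: 0.13346; D: 0.333333.
By total probability, P(X ≤ 1) = 0.18·0.3276 + 0.27·0.406756 + 0.41·0.13346 + 0.14·0.333333 = 0.270178.

0.2702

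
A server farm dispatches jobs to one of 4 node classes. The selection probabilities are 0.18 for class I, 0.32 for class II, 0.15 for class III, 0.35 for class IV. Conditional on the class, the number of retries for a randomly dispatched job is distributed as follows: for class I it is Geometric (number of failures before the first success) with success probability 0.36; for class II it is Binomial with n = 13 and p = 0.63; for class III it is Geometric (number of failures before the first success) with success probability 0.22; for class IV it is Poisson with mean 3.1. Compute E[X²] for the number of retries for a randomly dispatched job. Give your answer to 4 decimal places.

For each component E[X²] = Var + (mean)², giving I: 8.09877; II: 70.1064; III: 28.686; IV: 12.71.
Overall E[X²] = 0.18·8.09877 + 0.32·70.1064 + 0.15·28.686 + 0.35·12.71 = 32.6432.

32.6432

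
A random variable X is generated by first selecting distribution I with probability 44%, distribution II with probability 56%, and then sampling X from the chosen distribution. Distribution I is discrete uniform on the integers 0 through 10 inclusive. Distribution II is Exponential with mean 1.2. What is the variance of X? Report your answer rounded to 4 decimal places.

Per component, I: μ=5, E[X²]=35; II: μ=1.2, E[X²]=2.88.
E[X] = 0.44·5 + 0.56·1.2 = 2.872.
E[X²] = 0.44·35 + 0.56·2.88 = 17.0128.
Var(X) = E[X²] − (E[X])² = 17.0128 − 8.24838 = 8.76442.

8.7644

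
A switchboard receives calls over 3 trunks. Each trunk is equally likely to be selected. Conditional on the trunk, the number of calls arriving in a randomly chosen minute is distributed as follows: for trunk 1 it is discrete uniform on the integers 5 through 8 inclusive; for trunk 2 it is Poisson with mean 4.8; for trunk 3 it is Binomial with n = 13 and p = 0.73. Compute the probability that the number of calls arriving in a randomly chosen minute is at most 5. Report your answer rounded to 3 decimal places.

Conditional on each trunk, P(X ≤ 5): 1: 0.25; 2: 0.651006; 3: 0.00933734.
By total probability, P(X ≤ 5) = 0.333333·0.25 + 0.333333·0.651006 + 0.333333·0.00933734 = 0.303448.

0.303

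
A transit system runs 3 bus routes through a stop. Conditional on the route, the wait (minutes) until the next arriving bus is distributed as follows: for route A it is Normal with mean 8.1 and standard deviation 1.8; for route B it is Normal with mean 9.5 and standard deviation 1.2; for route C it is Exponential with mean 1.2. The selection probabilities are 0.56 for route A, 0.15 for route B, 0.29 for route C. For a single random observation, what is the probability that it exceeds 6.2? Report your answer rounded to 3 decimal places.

0.630

Conditional on each route, P(X > 6.2): A: 0.854414; B: 0.99702; C: 0.00570355.
By total probability, P(X > 6.2) = 0.56·0.854414 + 0.15·0.99702 + 0.29·0.00570355 = 0.629679.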